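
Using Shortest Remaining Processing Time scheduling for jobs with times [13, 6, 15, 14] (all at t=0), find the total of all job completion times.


Since all jobs arrive at t=0, SRPT equals SPT ordering.
SPT order: [6, 13, 14, 15]
Completion times:
  Job 1: p=6, C=6
  Job 2: p=13, C=19
  Job 3: p=14, C=33
  Job 4: p=15, C=48
Total completion time = 6 + 19 + 33 + 48 = 106

106


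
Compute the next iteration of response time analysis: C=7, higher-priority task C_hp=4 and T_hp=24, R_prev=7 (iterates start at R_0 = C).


R_next = C + ceil(R_prev / T_hp) * C_hp
ceil(7 / 24) = ceil(0.2917) = 1
Interference = 1 * 4 = 4
R_next = 7 + 4 = 11

11


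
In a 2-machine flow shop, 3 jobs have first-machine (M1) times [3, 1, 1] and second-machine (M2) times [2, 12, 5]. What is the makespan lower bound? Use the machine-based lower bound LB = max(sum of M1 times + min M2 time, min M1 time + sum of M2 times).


LB1 = sum(M1 times) + min(M2 times) = 5 + 2 = 7
LB2 = min(M1 times) + sum(M2 times) = 1 + 19 = 20
Lower bound = max(LB1, LB2) = max(7, 20) = 20

20


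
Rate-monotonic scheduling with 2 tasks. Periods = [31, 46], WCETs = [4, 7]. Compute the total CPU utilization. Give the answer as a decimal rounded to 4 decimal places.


Compute individual utilizations (exact fractions):
  Task 1: C/T = 4/31 (approx. 0.129)
  Task 2: C/T = 7/46 (approx. 0.1522)
Total utilization U = 4/31 + 7/46 = 401/1426
Rounded to 4 decimal places: U = 0.2812
RM (Liu & Layland) bound for 2 tasks = 0.828427; compare with U = 401/1426 (approx. 0.281206)
U <= bound, so schedulable by RM sufficient condition.

0.2812


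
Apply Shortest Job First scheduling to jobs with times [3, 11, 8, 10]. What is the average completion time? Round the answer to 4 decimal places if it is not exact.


SJF order (ascending): [3, 8, 10, 11]
Completion times:
  Job 1: burst=3, C=3
  Job 2: burst=8, C=11
  Job 3: burst=10, C=21
  Job 4: burst=11, C=32
Average completion = 67/4 = 16.75

16.75


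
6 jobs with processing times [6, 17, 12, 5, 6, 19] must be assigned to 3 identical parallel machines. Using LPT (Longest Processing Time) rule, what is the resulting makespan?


Sort jobs in decreasing order (LPT): [19, 17, 12, 6, 6, 5]
Assign each job to the least loaded machine:
  Machine 1: jobs [19], load = 19
  Machine 2: jobs [17, 6], load = 23
  Machine 3: jobs [12, 6, 5], load = 23
Makespan = max load = 23

23


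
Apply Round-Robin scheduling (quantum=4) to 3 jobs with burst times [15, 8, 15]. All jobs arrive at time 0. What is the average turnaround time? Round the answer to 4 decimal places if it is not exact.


Time quantum = 4
Execution trace:
  J1 runs 4 units, time = 4
  J2 runs 4 units, time = 8
  J3 runs 4 units, time = 12
  J1 runs 4 units, time = 16
  J2 runs 4 units, time = 20
  J3 runs 4 units, time = 24
  J1 runs 4 units, time = 28
  J3 runs 4 units, time = 32
  J1 runs 3 units, time = 35
  J3 runs 3 units, time = 38
Finish times: [35, 20, 38]
Average turnaround = 93/3 = 31.0

31.0


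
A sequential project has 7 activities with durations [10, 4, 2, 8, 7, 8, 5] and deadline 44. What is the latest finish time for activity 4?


LF(activity 4) = deadline - sum of successor durations
Successors: activities 5 through 7 with durations [7, 8, 5]
Sum of successor durations = 20
LF = 44 - 20 = 24

24


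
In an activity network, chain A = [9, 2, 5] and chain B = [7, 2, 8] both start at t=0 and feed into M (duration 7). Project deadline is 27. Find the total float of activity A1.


Forward pass: ES(A1) = sum of predecessors on chain A = 0
EF = ES + duration = 0 + 9 = 9
Backward pass: LF(M) = deadline = 27; LS(M) = 27 - 7 = 20
LF(A1) = LS(M) - sum(successors on chain A) = 20 - 7 = 13
LS = LF - duration = 13 - 9 = 4
Total float = LS - ES = 4 - 0 = 4

4


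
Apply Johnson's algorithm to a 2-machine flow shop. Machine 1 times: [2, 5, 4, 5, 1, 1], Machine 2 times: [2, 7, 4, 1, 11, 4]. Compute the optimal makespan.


Apply Johnson's rule:
  Group 1 (a <= b): [(5, 1, 11), (6, 1, 4), (1, 2, 2), (3, 4, 4), (2, 5, 7)]
  Group 2 (a > b): [(4, 5, 1)]
Optimal job order: [5, 6, 1, 3, 2, 4]
Schedule:
  Job 5: M1 done at 1, M2 done at 12
  Job 6: M1 done at 2, M2 done at 16
  Job 1: M1 done at 4, M2 done at 18
  Job 3: M1 done at 8, M2 done at 22
  Job 2: M1 done at 13, M2 done at 29
  Job 4: M1 done at 18, M2 done at 30
Makespan = 30

30


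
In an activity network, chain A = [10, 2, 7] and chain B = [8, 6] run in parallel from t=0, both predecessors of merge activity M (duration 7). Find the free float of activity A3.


ES(A3) = sum of predecessors on chain A = 12
EF(A3) = ES + duration = 12 + 7 = 19
Successor of A3 is M. ES(M) = max(sum(A), sum(B)) = max(19, 14) = 19
Free float = ES(successor) - EF(current) = 19 - 19 = 0

0


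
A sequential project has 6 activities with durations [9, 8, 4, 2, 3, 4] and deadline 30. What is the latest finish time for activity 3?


LF(activity 3) = deadline - sum of successor durations
Successors: activities 4 through 6 with durations [2, 3, 4]
Sum of successor durations = 9
LF = 30 - 9 = 21

21


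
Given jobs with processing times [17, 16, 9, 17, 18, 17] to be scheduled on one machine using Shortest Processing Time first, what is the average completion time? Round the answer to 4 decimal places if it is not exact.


Sort jobs by processing time (SPT order): [9, 16, 17, 17, 17, 18]
Compute completion times sequentially:
  Job 1: processing = 9, completes at 9
  Job 2: processing = 16, completes at 25
  Job 3: processing = 17, completes at 42
  Job 4: processing = 17, completes at 59
  Job 5: processing = 17, completes at 76
  Job 6: processing = 18, completes at 94
Sum of completion times = 305
Average completion time = 305/6 = 50.8333

50.8333


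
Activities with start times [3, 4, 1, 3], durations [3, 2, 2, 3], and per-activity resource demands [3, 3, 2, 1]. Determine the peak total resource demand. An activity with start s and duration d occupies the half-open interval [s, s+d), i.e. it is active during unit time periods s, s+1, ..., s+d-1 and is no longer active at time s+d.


Each activity i is active on [start_i, start_i + duration_i).
Compute total resource usage per time slot:
  t=0: active resources = [], total = 0
  t=1: active resources = [2], total = 2
  t=2: active resources = [2], total = 2
  t=3: active resources = [3, 1], total = 4
  t=4: active resources = [3, 3, 1], total = 7
  t=5: active resources = [3, 3, 1], total = 7
Peak resource demand = 7

7


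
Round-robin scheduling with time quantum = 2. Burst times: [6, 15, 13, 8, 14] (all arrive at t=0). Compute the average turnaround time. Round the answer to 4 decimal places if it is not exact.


Time quantum = 2
Execution trace:
  J1 runs 2 units, time = 2
  J2 runs 2 units, time = 4
  J3 runs 2 units, time = 6
  J4 runs 2 units, time = 8
  J5 runs 2 units, time = 10
  J1 runs 2 units, time = 12
  J2 runs 2 units, time = 14
  J3 runs 2 units, time = 16
  J4 runs 2 units, time = 18
  J5 runs 2 units, time = 20
  J1 runs 2 units, time = 22
  J2 runs 2 units, time = 24
  J3 runs 2 units, time = 26
  J4 runs 2 units, time = 28
  J5 runs 2 units, time = 30
  J2 runs 2 units, time = 32
  J3 runs 2 units, time = 34
  J4 runs 2 units, time = 36
  J5 runs 2 units, time = 38
  J2 runs 2 units, time = 40
  J3 runs 2 units, time = 42
  J5 runs 2 units, time = 44
  J2 runs 2 units, time = 46
  J3 runs 2 units, time = 48
  J5 runs 2 units, time = 50
  J2 runs 2 units, time = 52
  J3 runs 1 units, time = 53
  J5 runs 2 units, time = 55
  J2 runs 1 units, time = 56
Finish times: [22, 56, 53, 36, 55]
Average turnaround = 222/5 = 44.4

44.4


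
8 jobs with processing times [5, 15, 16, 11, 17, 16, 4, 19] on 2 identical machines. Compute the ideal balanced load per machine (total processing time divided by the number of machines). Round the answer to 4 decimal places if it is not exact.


Total processing time = 5 + 15 + 16 + 11 + 17 + 16 + 4 + 19 = 103
Number of machines = 2
Ideal balanced load = 103 / 2 = 51.5

51.5


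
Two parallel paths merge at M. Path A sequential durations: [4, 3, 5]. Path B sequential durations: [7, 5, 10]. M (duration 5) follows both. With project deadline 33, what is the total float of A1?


Forward pass: ES(A1) = sum of predecessors on chain A = 0
EF = ES + duration = 0 + 4 = 4
Backward pass: LF(M) = deadline = 33; LS(M) = 33 - 5 = 28
LF(A1) = LS(M) - sum(successors on chain A) = 28 - 8 = 20
LS = LF - duration = 20 - 4 = 16
Total float = LS - ES = 16 - 0 = 16

16


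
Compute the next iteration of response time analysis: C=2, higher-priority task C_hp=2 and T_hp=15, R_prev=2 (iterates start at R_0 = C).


R_next = C + ceil(R_prev / T_hp) * C_hp
ceil(2 / 15) = ceil(0.1333) = 1
Interference = 1 * 2 = 2
R_next = 2 + 2 = 4

4


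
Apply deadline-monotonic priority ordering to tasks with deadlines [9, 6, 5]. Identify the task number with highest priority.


Sort tasks by relative deadline (ascending):
  Task 3: deadline = 5
  Task 2: deadline = 6
  Task 1: deadline = 9
Priority order (highest first): [3, 2, 1]
Highest priority task = 3

3


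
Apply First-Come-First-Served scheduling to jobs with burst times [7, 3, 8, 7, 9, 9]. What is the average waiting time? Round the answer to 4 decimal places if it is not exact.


FCFS order (as given): [7, 3, 8, 7, 9, 9]
Waiting times:
  Job 1: wait = 0
  Job 2: wait = 7
  Job 3: wait = 10
  Job 4: wait = 18
  Job 5: wait = 25
  Job 6: wait = 34
Sum of waiting times = 94
Average waiting time = 94/6 = 15.6667

15.6667


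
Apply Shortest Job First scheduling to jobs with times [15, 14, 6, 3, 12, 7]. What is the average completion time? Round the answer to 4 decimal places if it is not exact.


SJF order (ascending): [3, 6, 7, 12, 14, 15]
Completion times:
  Job 1: burst=3, C=3
  Job 2: burst=6, C=9
  Job 3: burst=7, C=16
  Job 4: burst=12, C=28
  Job 5: burst=14, C=42
  Job 6: burst=15, C=57
Average completion = 155/6 = 25.8333

25.8333


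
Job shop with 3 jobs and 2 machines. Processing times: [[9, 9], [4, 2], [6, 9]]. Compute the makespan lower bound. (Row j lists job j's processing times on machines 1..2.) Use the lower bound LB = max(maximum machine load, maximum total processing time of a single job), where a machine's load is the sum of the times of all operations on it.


Machine loads:
  Machine 1: 9 + 4 + 6 = 19
  Machine 2: 9 + 2 + 9 = 20
Max machine load = 20
Job totals:
  Job 1: 18
  Job 2: 6
  Job 3: 15
Max job total = 18
Lower bound = max(20, 18) = 20

20


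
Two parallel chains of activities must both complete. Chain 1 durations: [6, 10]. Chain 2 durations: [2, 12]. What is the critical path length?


Path A total = 6 + 10 = 16
Path B total = 2 + 12 = 14
Critical path = longest path = max(16, 14) = 16

16


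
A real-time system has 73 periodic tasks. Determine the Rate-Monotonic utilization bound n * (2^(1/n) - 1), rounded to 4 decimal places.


Compute 2^(1/73) = 1.0095403890
Subtract 1: 1.0095403890 - 1 = 0.0095403890
Multiply by n: 73 * 0.0095403890 = 0.6964483970
Round to 4 dp: 0.6964

0.6964


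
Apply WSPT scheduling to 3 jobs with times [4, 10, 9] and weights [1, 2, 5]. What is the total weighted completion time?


Compute p/w ratios and sort ascending (WSPT): [(9, 5), (4, 1), (10, 2)]
Compute weighted completion times:
  Job (p=9,w=5): C=9, w*C=5*9=45
  Job (p=4,w=1): C=13, w*C=1*13=13
  Job (p=10,w=2): C=23, w*C=2*23=46
Total weighted completion time = 104

104


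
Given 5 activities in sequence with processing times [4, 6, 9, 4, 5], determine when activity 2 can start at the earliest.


Activity 2 starts after activities 1 through 1 complete.
Predecessor durations: [4]
ES = 4 = 4

4


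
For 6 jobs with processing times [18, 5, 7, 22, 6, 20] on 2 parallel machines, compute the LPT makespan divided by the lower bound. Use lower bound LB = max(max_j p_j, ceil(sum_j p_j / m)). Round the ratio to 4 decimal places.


LPT order: [22, 20, 18, 7, 6, 5]
Machine loads after assignment: [40, 38]
LPT makespan = 40
Lower bound = max(max_job, ceil(total/2)) = max(22, 39) = 39
Ratio = 40 / 39 = 1.0256

1.0256


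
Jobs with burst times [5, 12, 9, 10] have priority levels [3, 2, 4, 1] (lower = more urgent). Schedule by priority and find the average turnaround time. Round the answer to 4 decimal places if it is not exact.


Sort by priority (ascending = highest first):
Order: [(1, 10), (2, 12), (3, 5), (4, 9)]
Completion times:
  Priority 1, burst=10, C=10
  Priority 2, burst=12, C=22
  Priority 3, burst=5, C=27
  Priority 4, burst=9, C=36
Average turnaround = 95/4 = 23.75

23.75


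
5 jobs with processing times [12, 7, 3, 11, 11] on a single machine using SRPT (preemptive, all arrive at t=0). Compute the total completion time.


Since all jobs arrive at t=0, SRPT equals SPT ordering.
SPT order: [3, 7, 11, 11, 12]
Completion times:
  Job 1: p=3, C=3
  Job 2: p=7, C=10
  Job 3: p=11, C=21
  Job 4: p=11, C=32
  Job 5: p=12, C=44
Total completion time = 3 + 10 + 21 + 32 + 44 = 110

110


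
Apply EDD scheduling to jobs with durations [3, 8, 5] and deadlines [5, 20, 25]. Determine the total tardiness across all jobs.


Sort by due date (EDD order): [(3, 5), (8, 20), (5, 25)]
Compute completion times and tardiness:
  Job 1: p=3, d=5, C=3, tardiness=max(0,3-5)=0
  Job 2: p=8, d=20, C=11, tardiness=max(0,11-20)=0
  Job 3: p=5, d=25, C=16, tardiness=max(0,16-25)=0
Total tardiness = 0

0


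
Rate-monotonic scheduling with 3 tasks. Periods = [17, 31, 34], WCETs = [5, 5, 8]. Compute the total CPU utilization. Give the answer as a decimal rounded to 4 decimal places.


Compute individual utilizations (exact fractions):
  Task 1: C/T = 5/17 (approx. 0.2941)
  Task 2: C/T = 5/31 (approx. 0.1613)
  Task 3: C/T = 8/34 = 4/17 (approx. 0.2353)
Total utilization U = 5/17 + 5/31 + 4/17 = 364/527
Rounded to 4 decimal places: U = 0.6907
RM (Liu & Layland) bound for 3 tasks = 0.779763; compare with U = 364/527 (approx. 0.690702)
U <= bound, so schedulable by RM sufficient condition.

0.6907


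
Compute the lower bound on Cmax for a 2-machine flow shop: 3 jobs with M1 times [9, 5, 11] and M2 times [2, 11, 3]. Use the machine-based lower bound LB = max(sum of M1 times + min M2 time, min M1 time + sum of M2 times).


LB1 = sum(M1 times) + min(M2 times) = 25 + 2 = 27
LB2 = min(M1 times) + sum(M2 times) = 5 + 16 = 21
Lower bound = max(LB1, LB2) = max(27, 21) = 27

27


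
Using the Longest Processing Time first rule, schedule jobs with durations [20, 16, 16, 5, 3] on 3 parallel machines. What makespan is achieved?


Sort jobs in decreasing order (LPT): [20, 16, 16, 5, 3]
Assign each job to the least loaded machine:
  Machine 1: jobs [20], load = 20
  Machine 2: jobs [16, 5], load = 21
  Machine 3: jobs [16, 3], load = 19
Makespan = max load = 21

21


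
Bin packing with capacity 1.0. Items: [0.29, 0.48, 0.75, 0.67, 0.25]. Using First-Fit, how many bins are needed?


Place items sequentially using First-Fit:
  Item 0.29 -> new Bin 1
  Item 0.48 -> Bin 1 (now 0.77)
  Item 0.75 -> new Bin 2
  Item 0.67 -> new Bin 3
  Item 0.25 -> Bin 2 (now 1.0)
Total bins used = 3

3


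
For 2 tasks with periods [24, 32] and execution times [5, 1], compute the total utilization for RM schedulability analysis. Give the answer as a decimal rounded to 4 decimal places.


Compute individual utilizations (exact fractions):
  Task 1: C/T = 5/24 (approx. 0.2083)
  Task 2: C/T = 1/32 (approx. 0.0313)
Total utilization U = 5/24 + 1/32 = 23/96
Rounded to 4 decimal places: U = 0.2396
RM (Liu & Layland) bound for 2 tasks = 0.828427; compare with U = 23/96 (approx. 0.239583)
U <= bound, so schedulable by RM sufficient condition.

0.2396


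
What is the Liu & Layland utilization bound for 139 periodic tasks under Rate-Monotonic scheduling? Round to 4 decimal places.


Compute 2^(1/139) = 1.0049991245
Subtract 1: 1.0049991245 - 1 = 0.0049991245
Multiply by n: 139 * 0.0049991245 = 0.6948783055
Round to 4 dp: 0.6949

0.6949


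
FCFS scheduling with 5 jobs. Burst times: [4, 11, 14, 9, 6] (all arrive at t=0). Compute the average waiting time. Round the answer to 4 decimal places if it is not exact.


FCFS order (as given): [4, 11, 14, 9, 6]
Waiting times:
  Job 1: wait = 0
  Job 2: wait = 4
  Job 3: wait = 15
  Job 4: wait = 29
  Job 5: wait = 38
Sum of waiting times = 86
Average waiting time = 86/5 = 17.2

17.2


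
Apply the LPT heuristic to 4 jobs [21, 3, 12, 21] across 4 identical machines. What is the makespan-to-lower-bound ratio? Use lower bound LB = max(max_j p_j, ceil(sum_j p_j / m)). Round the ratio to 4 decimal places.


LPT order: [21, 21, 12, 3]
Machine loads after assignment: [21, 21, 12, 3]
LPT makespan = 21
Lower bound = max(max_job, ceil(total/4)) = max(21, 15) = 21
Ratio = 21 / 21 = 1.0

1.0


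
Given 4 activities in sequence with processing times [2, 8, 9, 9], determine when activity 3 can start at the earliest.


Activity 3 starts after activities 1 through 2 complete.
Predecessor durations: [2, 8]
ES = 2 + 8 = 10

10


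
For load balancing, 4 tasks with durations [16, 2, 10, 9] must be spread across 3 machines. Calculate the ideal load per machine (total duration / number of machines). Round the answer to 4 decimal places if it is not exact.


Total processing time = 16 + 2 + 10 + 9 = 37
Number of machines = 3
Ideal balanced load = 37 / 3 = 12.3333

12.3333


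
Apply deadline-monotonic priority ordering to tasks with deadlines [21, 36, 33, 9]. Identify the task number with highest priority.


Sort tasks by relative deadline (ascending):
  Task 4: deadline = 9
  Task 1: deadline = 21
  Task 3: deadline = 33
  Task 2: deadline = 36
Priority order (highest first): [4, 1, 3, 2]
Highest priority task = 4

4


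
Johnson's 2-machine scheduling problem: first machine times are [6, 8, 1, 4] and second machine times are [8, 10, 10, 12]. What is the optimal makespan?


Apply Johnson's rule:
  Group 1 (a <= b): [(3, 1, 10), (4, 4, 12), (1, 6, 8), (2, 8, 10)]
  Group 2 (a > b): []
Optimal job order: [3, 4, 1, 2]
Schedule:
  Job 3: M1 done at 1, M2 done at 11
  Job 4: M1 done at 5, M2 done at 23
  Job 1: M1 done at 11, M2 done at 31
  Job 2: M1 done at 19, M2 done at 41
Makespan = 41

41


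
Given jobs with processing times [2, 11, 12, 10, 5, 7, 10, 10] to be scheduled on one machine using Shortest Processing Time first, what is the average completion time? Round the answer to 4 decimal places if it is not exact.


Sort jobs by processing time (SPT order): [2, 5, 7, 10, 10, 10, 11, 12]
Compute completion times sequentially:
  Job 1: processing = 2, completes at 2
  Job 2: processing = 5, completes at 7
  Job 3: processing = 7, completes at 14
  Job 4: processing = 10, completes at 24
  Job 5: processing = 10, completes at 34
  Job 6: processing = 10, completes at 44
  Job 7: processing = 11, completes at 55
  Job 8: processing = 12, completes at 67
Sum of completion times = 247
Average completion time = 247/8 = 30.875

30.875


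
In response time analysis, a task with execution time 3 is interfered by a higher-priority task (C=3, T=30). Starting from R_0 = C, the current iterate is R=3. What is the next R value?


R_next = C + ceil(R_prev / T_hp) * C_hp
ceil(3 / 30) = ceil(0.1) = 1
Interference = 1 * 3 = 3
R_next = 3 + 3 = 6

6


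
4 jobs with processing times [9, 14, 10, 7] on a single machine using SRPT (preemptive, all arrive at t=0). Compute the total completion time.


Since all jobs arrive at t=0, SRPT equals SPT ordering.
SPT order: [7, 9, 10, 14]
Completion times:
  Job 1: p=7, C=7
  Job 2: p=9, C=16
  Job 3: p=10, C=26
  Job 4: p=14, C=40
Total completion time = 7 + 16 + 26 + 40 = 89

89


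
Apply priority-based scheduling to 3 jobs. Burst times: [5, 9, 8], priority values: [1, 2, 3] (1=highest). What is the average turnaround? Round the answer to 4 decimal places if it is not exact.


Sort by priority (ascending = highest first):
Order: [(1, 5), (2, 9), (3, 8)]
Completion times:
  Priority 1, burst=5, C=5
  Priority 2, burst=9, C=14
  Priority 3, burst=8, C=22
Average turnaround = 41/3 = 13.6667

13.6667


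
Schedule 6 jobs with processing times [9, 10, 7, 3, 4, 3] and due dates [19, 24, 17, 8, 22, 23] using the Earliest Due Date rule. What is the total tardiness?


Sort by due date (EDD order): [(3, 8), (7, 17), (9, 19), (4, 22), (3, 23), (10, 24)]
Compute completion times and tardiness:
  Job 1: p=3, d=8, C=3, tardiness=max(0,3-8)=0
  Job 2: p=7, d=17, C=10, tardiness=max(0,10-17)=0
  Job 3: p=9, d=19, C=19, tardiness=max(0,19-19)=0
  Job 4: p=4, d=22, C=23, tardiness=max(0,23-22)=1
  Job 5: p=3, d=23, C=26, tardiness=max(0,26-23)=3
  Job 6: p=10, d=24, C=36, tardiness=max(0,36-24)=12
Total tardiness = 16

16


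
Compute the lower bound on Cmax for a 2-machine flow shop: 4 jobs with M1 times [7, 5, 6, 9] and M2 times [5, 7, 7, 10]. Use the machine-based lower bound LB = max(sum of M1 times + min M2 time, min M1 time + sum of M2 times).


LB1 = sum(M1 times) + min(M2 times) = 27 + 5 = 32
LB2 = min(M1 times) + sum(M2 times) = 5 + 29 = 34
Lower bound = max(LB1, LB2) = max(32, 34) = 34

34


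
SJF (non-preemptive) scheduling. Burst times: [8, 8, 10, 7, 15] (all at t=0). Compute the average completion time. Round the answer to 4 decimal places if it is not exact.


SJF order (ascending): [7, 8, 8, 10, 15]
Completion times:
  Job 1: burst=7, C=7
  Job 2: burst=8, C=15
  Job 3: burst=8, C=23
  Job 4: burst=10, C=33
  Job 5: burst=15, C=48
Average completion = 126/5 = 25.2

25.2


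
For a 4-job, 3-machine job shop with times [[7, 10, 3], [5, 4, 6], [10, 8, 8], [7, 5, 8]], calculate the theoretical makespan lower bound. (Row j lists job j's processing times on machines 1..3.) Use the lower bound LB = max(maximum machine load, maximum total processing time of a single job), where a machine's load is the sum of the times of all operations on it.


Machine loads:
  Machine 1: 7 + 5 + 10 + 7 = 29
  Machine 2: 10 + 4 + 8 + 5 = 27
  Machine 3: 3 + 6 + 8 + 8 = 25
Max machine load = 29
Job totals:
  Job 1: 20
  Job 2: 15
  Job 3: 26
  Job 4: 20
Max job total = 26
Lower bound = max(29, 26) = 29

29


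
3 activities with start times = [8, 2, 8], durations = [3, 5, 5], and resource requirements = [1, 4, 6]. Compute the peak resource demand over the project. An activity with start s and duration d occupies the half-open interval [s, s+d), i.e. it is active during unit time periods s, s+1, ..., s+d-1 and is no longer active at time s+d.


Each activity i is active on [start_i, start_i + duration_i).
Compute total resource usage per time slot:
  t=0: active resources = [], total = 0
  t=1: active resources = [], total = 0
  t=2: active resources = [4], total = 4
  t=3: active resources = [4], total = 4
  t=4: active resources = [4], total = 4
  t=5: active resources = [4], total = 4
  t=6: active resources = [4], total = 4
  t=7: active resources = [], total = 0
  t=8: active resources = [1, 6], total = 7
  t=9: active resources = [1, 6], total = 7
  t=10: active resources = [1, 6], total = 7
  t=11: active resources = [6], total = 6
  t=12: active resources = [6], total = 6
Peak resource demand = 7

7


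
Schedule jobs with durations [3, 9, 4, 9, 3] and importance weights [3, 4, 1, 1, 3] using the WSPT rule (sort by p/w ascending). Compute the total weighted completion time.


Compute p/w ratios and sort ascending (WSPT): [(3, 3), (3, 3), (9, 4), (4, 1), (9, 1)]
Compute weighted completion times:
  Job (p=3,w=3): C=3, w*C=3*3=9
  Job (p=3,w=3): C=6, w*C=3*6=18
  Job (p=9,w=4): C=15, w*C=4*15=60
  Job (p=4,w=1): C=19, w*C=1*19=19
  Job (p=9,w=1): C=28, w*C=1*28=28
Total weighted completion time = 134

134


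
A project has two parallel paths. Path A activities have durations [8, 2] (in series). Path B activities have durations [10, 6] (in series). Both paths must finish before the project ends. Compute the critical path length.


Path A total = 8 + 2 = 10
Path B total = 10 + 6 = 16
Critical path = longest path = max(10, 16) = 16

16


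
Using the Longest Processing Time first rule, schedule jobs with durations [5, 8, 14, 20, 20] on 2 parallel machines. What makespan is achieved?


Sort jobs in decreasing order (LPT): [20, 20, 14, 8, 5]
Assign each job to the least loaded machine:
  Machine 1: jobs [20, 14], load = 34
  Machine 2: jobs [20, 8, 5], load = 33
Makespan = max load = 34

34


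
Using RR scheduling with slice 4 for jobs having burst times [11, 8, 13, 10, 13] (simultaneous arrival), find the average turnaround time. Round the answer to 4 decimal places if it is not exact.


Time quantum = 4
Execution trace:
  J1 runs 4 units, time = 4
  J2 runs 4 units, time = 8
  J3 runs 4 units, time = 12
  J4 runs 4 units, time = 16
  J5 runs 4 units, time = 20
  J1 runs 4 units, time = 24
  J2 runs 4 units, time = 28
  J3 runs 4 units, time = 32
  J4 runs 4 units, time = 36
  J5 runs 4 units, time = 40
  J1 runs 3 units, time = 43
  J3 runs 4 units, time = 47
  J4 runs 2 units, time = 49
  J5 runs 4 units, time = 53
  J3 runs 1 units, time = 54
  J5 runs 1 units, time = 55
Finish times: [43, 28, 54, 49, 55]
Average turnaround = 229/5 = 45.8

45.8


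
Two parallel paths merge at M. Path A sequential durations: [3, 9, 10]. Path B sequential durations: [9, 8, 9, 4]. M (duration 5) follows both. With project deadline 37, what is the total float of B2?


Forward pass: ES(B2) = sum of predecessors on chain B = 9
EF = ES + duration = 9 + 8 = 17
Backward pass: LF(M) = deadline = 37; LS(M) = 37 - 5 = 32
LF(B2) = LS(M) - sum(successors on chain B) = 32 - 13 = 19
LS = LF - duration = 19 - 8 = 11
Total float = LS - ES = 11 - 9 = 2

2


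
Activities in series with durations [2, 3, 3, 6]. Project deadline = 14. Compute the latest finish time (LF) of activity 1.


LF(activity 1) = deadline - sum of successor durations
Successors: activities 2 through 4 with durations [3, 3, 6]
Sum of successor durations = 12
LF = 14 - 12 = 2

2


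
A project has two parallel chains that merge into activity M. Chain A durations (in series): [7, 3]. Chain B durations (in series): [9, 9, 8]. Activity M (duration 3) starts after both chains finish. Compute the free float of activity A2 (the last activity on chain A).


ES(A2) = sum of predecessors on chain A = 7
EF(A2) = ES + duration = 7 + 3 = 10
Successor of A2 is M. ES(M) = max(sum(A), sum(B)) = max(10, 26) = 26
Free float = ES(successor) - EF(current) = 26 - 10 = 16

16


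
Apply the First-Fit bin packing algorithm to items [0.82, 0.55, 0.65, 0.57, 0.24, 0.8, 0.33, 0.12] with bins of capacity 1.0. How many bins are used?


Place items sequentially using First-Fit:
  Item 0.82 -> new Bin 1
  Item 0.55 -> new Bin 2
  Item 0.65 -> new Bin 3
  Item 0.57 -> new Bin 4
  Item 0.24 -> Bin 2 (now 0.79)
  Item 0.8 -> new Bin 5
  Item 0.33 -> Bin 3 (now 0.98)
  Item 0.12 -> Bin 1 (now 0.94)
Total bins used = 5

5


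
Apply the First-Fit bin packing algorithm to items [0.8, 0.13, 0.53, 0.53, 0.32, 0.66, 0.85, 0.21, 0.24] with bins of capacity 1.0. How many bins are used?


Place items sequentially using First-Fit:
  Item 0.8 -> new Bin 1
  Item 0.13 -> Bin 1 (now 0.93)
  Item 0.53 -> new Bin 2
  Item 0.53 -> new Bin 3
  Item 0.32 -> Bin 2 (now 0.85)
  Item 0.66 -> new Bin 4
  Item 0.85 -> new Bin 5
  Item 0.21 -> Bin 3 (now 0.74)
  Item 0.24 -> Bin 3 (now 0.98)
Total bins used = 5

5


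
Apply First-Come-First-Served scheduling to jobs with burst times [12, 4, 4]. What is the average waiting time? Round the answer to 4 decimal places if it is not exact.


FCFS order (as given): [12, 4, 4]
Waiting times:
  Job 1: wait = 0
  Job 2: wait = 12
  Job 3: wait = 16
Sum of waiting times = 28
Average waiting time = 28/3 = 9.3333

9.3333


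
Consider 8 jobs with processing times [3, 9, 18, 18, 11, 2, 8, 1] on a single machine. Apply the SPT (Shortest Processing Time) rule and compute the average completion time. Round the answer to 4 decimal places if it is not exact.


Sort jobs by processing time (SPT order): [1, 2, 3, 8, 9, 11, 18, 18]
Compute completion times sequentially:
  Job 1: processing = 1, completes at 1
  Job 2: processing = 2, completes at 3
  Job 3: processing = 3, completes at 6
  Job 4: processing = 8, completes at 14
  Job 5: processing = 9, completes at 23
  Job 6: processing = 11, completes at 34
  Job 7: processing = 18, completes at 52
  Job 8: processing = 18, completes at 70
Sum of completion times = 203
Average completion time = 203/8 = 25.375

25.375


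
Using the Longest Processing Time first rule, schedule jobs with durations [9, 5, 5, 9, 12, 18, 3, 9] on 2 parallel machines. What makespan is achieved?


Sort jobs in decreasing order (LPT): [18, 12, 9, 9, 9, 5, 5, 3]
Assign each job to the least loaded machine:
  Machine 1: jobs [18, 9, 5, 3], load = 35
  Machine 2: jobs [12, 9, 9, 5], load = 35
Makespan = max load = 35

35


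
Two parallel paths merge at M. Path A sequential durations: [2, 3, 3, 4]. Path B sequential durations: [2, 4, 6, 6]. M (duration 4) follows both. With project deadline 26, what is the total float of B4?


Forward pass: ES(B4) = sum of predecessors on chain B = 12
EF = ES + duration = 12 + 6 = 18
Backward pass: LF(M) = deadline = 26; LS(M) = 26 - 4 = 22
LF(B4) = LS(M) - sum(successors on chain B) = 22 - 0 = 22
LS = LF - duration = 22 - 6 = 16
Total float = LS - ES = 16 - 12 = 4

4


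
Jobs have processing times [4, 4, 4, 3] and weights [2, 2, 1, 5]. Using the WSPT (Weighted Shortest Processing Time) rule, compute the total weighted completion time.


Compute p/w ratios and sort ascending (WSPT): [(3, 5), (4, 2), (4, 2), (4, 1)]
Compute weighted completion times:
  Job (p=3,w=5): C=3, w*C=5*3=15
  Job (p=4,w=2): C=7, w*C=2*7=14
  Job (p=4,w=2): C=11, w*C=2*11=22
  Job (p=4,w=1): C=15, w*C=1*15=15
Total weighted completion time = 66

66


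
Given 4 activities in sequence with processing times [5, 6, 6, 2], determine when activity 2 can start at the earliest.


Activity 2 starts after activities 1 through 1 complete.
Predecessor durations: [5]
ES = 5 = 5

5


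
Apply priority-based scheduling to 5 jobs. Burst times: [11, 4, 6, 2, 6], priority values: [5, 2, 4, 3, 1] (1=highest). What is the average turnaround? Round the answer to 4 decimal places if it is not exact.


Sort by priority (ascending = highest first):
Order: [(1, 6), (2, 4), (3, 2), (4, 6), (5, 11)]
Completion times:
  Priority 1, burst=6, C=6
  Priority 2, burst=4, C=10
  Priority 3, burst=2, C=12
  Priority 4, burst=6, C=18
  Priority 5, burst=11, C=29
Average turnaround = 75/5 = 15.0

15.0


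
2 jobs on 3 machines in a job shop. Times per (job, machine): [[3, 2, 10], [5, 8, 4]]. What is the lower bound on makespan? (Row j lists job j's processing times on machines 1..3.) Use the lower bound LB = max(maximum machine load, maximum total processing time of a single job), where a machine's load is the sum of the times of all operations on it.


Machine loads:
  Machine 1: 3 + 5 = 8
  Machine 2: 2 + 8 = 10
  Machine 3: 10 + 4 = 14
Max machine load = 14
Job totals:
  Job 1: 15
  Job 2: 17
Max job total = 17
Lower bound = max(14, 17) = 17

17


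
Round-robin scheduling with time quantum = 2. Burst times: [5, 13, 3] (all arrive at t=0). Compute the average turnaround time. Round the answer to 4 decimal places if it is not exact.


Time quantum = 2
Execution trace:
  J1 runs 2 units, time = 2
  J2 runs 2 units, time = 4
  J3 runs 2 units, time = 6
  J1 runs 2 units, time = 8
  J2 runs 2 units, time = 10
  J3 runs 1 units, time = 11
  J1 runs 1 units, time = 12
  J2 runs 2 units, time = 14
  J2 runs 2 units, time = 16
  J2 runs 2 units, time = 18
  J2 runs 2 units, time = 20
  J2 runs 1 units, time = 21
Finish times: [12, 21, 11]
Average turnaround = 44/3 = 14.6667

14.6667


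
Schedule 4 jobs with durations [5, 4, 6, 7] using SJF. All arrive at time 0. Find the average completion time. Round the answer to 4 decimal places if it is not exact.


SJF order (ascending): [4, 5, 6, 7]
Completion times:
  Job 1: burst=4, C=4
  Job 2: burst=5, C=9
  Job 3: burst=6, C=15
  Job 4: burst=7, C=22
Average completion = 50/4 = 12.5

12.5


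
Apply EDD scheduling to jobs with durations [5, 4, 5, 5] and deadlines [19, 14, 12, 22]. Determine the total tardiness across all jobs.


Sort by due date (EDD order): [(5, 12), (4, 14), (5, 19), (5, 22)]
Compute completion times and tardiness:
  Job 1: p=5, d=12, C=5, tardiness=max(0,5-12)=0
  Job 2: p=4, d=14, C=9, tardiness=max(0,9-14)=0
  Job 3: p=5, d=19, C=14, tardiness=max(0,14-19)=0
  Job 4: p=5, d=22, C=19, tardiness=max(0,19-22)=0
Total tardiness = 0

0


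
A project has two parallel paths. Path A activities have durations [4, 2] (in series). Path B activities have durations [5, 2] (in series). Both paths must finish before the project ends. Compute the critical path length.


Path A total = 4 + 2 = 6
Path B total = 5 + 2 = 7
Critical path = longest path = max(6, 7) = 7

7


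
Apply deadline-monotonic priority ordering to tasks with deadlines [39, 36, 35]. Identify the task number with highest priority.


Sort tasks by relative deadline (ascending):
  Task 3: deadline = 35
  Task 2: deadline = 36
  Task 1: deadline = 39
Priority order (highest first): [3, 2, 1]
Highest priority task = 3

3


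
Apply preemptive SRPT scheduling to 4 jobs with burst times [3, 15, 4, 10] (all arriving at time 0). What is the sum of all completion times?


Since all jobs arrive at t=0, SRPT equals SPT ordering.
SPT order: [3, 4, 10, 15]
Completion times:
  Job 1: p=3, C=3
  Job 2: p=4, C=7
  Job 3: p=10, C=17
  Job 4: p=15, C=32
Total completion time = 3 + 7 + 17 + 32 = 59

59


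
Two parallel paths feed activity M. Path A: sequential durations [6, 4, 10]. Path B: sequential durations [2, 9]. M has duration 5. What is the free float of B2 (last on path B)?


ES(B2) = sum of predecessors on chain B = 2
EF(B2) = ES + duration = 2 + 9 = 11
Successor of B2 is M. ES(M) = max(sum(A), sum(B)) = max(20, 11) = 20
Free float = ES(successor) - EF(current) = 20 - 11 = 9

9


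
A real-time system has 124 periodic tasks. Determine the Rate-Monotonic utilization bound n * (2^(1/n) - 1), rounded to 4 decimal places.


Compute 2^(1/124) = 1.0056055492
Subtract 1: 1.0056055492 - 1 = 0.0056055492
Multiply by n: 124 * 0.0056055492 = 0.6950881008
Round to 4 dp: 0.6951

0.6951


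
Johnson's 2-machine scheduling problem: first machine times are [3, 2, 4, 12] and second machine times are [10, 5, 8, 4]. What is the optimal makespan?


Apply Johnson's rule:
  Group 1 (a <= b): [(2, 2, 5), (1, 3, 10), (3, 4, 8)]
  Group 2 (a > b): [(4, 12, 4)]
Optimal job order: [2, 1, 3, 4]
Schedule:
  Job 2: M1 done at 2, M2 done at 7
  Job 1: M1 done at 5, M2 done at 17
  Job 3: M1 done at 9, M2 done at 25
  Job 4: M1 done at 21, M2 done at 29
Makespan = 29

29


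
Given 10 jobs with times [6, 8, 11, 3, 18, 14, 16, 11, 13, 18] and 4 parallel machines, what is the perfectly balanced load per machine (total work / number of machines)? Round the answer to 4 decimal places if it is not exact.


Total processing time = 6 + 8 + 11 + 3 + 18 + 14 + 16 + 11 + 13 + 18 = 118
Number of machines = 4
Ideal balanced load = 118 / 4 = 29.5

29.5


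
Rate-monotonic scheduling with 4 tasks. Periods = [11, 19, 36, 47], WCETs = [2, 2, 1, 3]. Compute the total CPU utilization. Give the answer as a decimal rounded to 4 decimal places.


Compute individual utilizations (exact fractions):
  Task 1: C/T = 2/11 (approx. 0.1818)
  Task 2: C/T = 2/19 (approx. 0.1053)
  Task 3: C/T = 1/36 (approx. 0.0278)
  Task 4: C/T = 3/47 (approx. 0.0638)
Total utilization U = 2/11 + 2/19 + 1/36 + 3/47 = 133915/353628
Rounded to 4 decimal places: U = 0.3787
RM (Liu & Layland) bound for 4 tasks = 0.756828; compare with U = 133915/353628 (approx. 0.378689)
U <= bound, so schedulable by RM sufficient condition.

0.3787


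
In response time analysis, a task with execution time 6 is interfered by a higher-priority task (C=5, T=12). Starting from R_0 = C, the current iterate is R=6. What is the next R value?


R_next = C + ceil(R_prev / T_hp) * C_hp
ceil(6 / 12) = ceil(0.5) = 1
Interference = 1 * 5 = 5
R_next = 6 + 5 = 11

11


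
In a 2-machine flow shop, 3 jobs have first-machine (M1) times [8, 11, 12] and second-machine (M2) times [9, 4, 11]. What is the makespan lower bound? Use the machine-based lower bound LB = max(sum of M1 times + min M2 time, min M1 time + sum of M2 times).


LB1 = sum(M1 times) + min(M2 times) = 31 + 4 = 35
LB2 = min(M1 times) + sum(M2 times) = 8 + 24 = 32
Lower bound = max(LB1, LB2) = max(35, 32) = 35

35


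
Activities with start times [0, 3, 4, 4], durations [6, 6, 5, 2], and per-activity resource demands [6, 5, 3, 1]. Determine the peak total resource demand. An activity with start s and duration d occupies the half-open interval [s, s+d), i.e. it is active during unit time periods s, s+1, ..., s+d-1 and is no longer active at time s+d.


Each activity i is active on [start_i, start_i + duration_i).
Compute total resource usage per time slot:
  t=0: active resources = [6], total = 6
  t=1: active resources = [6], total = 6
  t=2: active resources = [6], total = 6
  t=3: active resources = [6, 5], total = 11
  t=4: active resources = [6, 5, 3, 1], total = 15
  t=5: active resources = [6, 5, 3, 1], total = 15
  t=6: active resources = [5, 3], total = 8
  t=7: active resources = [5, 3], total = 8
  t=8: active resources = [5, 3], total = 8
Peak resource demand = 15

15


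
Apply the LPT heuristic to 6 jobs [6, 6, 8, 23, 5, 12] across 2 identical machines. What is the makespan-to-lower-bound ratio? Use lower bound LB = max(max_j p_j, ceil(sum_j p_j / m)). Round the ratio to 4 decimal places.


LPT order: [23, 12, 8, 6, 6, 5]
Machine loads after assignment: [29, 31]
LPT makespan = 31
Lower bound = max(max_job, ceil(total/2)) = max(23, 30) = 30
Ratio = 31 / 30 = 1.0333

1.0333


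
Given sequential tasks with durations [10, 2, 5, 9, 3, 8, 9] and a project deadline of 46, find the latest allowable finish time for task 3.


LF(activity 3) = deadline - sum of successor durations
Successors: activities 4 through 7 with durations [9, 3, 8, 9]
Sum of successor durations = 29
LF = 46 - 29 = 17

17


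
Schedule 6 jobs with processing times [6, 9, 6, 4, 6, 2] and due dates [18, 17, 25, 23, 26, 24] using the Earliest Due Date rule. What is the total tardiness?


Sort by due date (EDD order): [(9, 17), (6, 18), (4, 23), (2, 24), (6, 25), (6, 26)]
Compute completion times and tardiness:
  Job 1: p=9, d=17, C=9, tardiness=max(0,9-17)=0
  Job 2: p=6, d=18, C=15, tardiness=max(0,15-18)=0
  Job 3: p=4, d=23, C=19, tardiness=max(0,19-23)=0
  Job 4: p=2, d=24, C=21, tardiness=max(0,21-24)=0
  Job 5: p=6, d=25, C=27, tardiness=max(0,27-25)=2
  Job 6: p=6, d=26, C=33, tardiness=max(0,33-26)=7
Total tardiness = 9

9


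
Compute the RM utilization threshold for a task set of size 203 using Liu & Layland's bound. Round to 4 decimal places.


Compute 2^(1/203) = 1.0034203542
Subtract 1: 1.0034203542 - 1 = 0.0034203542
Multiply by n: 203 * 0.0034203542 = 0.6943319026
Round to 4 dp: 0.6943

0.6943


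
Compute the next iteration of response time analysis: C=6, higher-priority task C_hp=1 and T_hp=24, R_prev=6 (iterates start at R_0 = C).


R_next = C + ceil(R_prev / T_hp) * C_hp
ceil(6 / 24) = ceil(0.25) = 1
Interference = 1 * 1 = 1
R_next = 6 + 1 = 7

7


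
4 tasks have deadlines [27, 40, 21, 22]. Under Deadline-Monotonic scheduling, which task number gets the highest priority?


Sort tasks by relative deadline (ascending):
  Task 3: deadline = 21
  Task 4: deadline = 22
  Task 1: deadline = 27
  Task 2: deadline = 40
Priority order (highest first): [3, 4, 1, 2]
Highest priority task = 3

3


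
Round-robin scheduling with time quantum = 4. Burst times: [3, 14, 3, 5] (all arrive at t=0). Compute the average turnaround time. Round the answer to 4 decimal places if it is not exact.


Time quantum = 4
Execution trace:
  J1 runs 3 units, time = 3
  J2 runs 4 units, time = 7
  J3 runs 3 units, time = 10
  J4 runs 4 units, time = 14
  J2 runs 4 units, time = 18
  J4 runs 1 units, time = 19
  J2 runs 4 units, time = 23
  J2 runs 2 units, time = 25
Finish times: [3, 25, 10, 19]
Average turnaround = 57/4 = 14.25

14.25
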